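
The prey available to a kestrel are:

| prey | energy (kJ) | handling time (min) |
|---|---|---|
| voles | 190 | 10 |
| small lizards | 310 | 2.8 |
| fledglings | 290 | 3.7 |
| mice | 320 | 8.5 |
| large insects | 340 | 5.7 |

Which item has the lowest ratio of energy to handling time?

In descending order of E/h:
small lizards: 310/2.8 = 111 kJ/min
fledglings: 290/3.7 = 78.4 kJ/min
large insects: 340/5.7 = 59.6 kJ/min
mice: 320/8.5 = 37.6 kJ/min
voles: 190/10 = 19 kJ/min

voles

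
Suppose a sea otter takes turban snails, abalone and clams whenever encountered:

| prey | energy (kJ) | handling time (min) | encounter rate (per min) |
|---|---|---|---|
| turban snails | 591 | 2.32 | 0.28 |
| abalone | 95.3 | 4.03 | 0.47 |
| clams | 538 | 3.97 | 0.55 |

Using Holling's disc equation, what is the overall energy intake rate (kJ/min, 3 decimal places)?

88.380 kJ/min

Energy encountered per unit search time: 0.28×591 + 0.47×95.3 + 0.55×538 = 506.2 kJ/min.
Handling time per unit search time: 0.28×2.32 + 0.47×4.03 + 0.55×3.97 = 4.727.
Rate = 506.2/(1 + 4.727) = 88.38 kJ/min.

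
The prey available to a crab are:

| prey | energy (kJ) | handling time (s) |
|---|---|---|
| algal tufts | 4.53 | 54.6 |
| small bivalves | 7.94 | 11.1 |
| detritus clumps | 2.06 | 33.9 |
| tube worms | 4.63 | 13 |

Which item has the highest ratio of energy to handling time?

Profitability E/h (kJ/s): algal tufts = 4.53/54.6 = 0.083, small bivalves = 7.94/11.1 = 0.715, detritus clumps = 2.06/33.9 = 0.0608, tube worms = 4.63/13 = 0.356.
Ranked: small bivalves > tube worms > algal tufts > detritus clumps.

small bivalves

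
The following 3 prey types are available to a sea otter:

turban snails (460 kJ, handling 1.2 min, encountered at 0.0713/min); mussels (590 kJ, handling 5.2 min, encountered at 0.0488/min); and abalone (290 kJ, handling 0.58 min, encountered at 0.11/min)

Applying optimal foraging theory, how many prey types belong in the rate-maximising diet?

3

E/h in descending order: abalone 500, turban snails 383, mussels 113 kJ/min. The optimal diet is the largest prefix of this list for which every included type satisfies E_i/h_i > R on the types above it.
Rate on top 1: 29.99. turban snails: 383 > 29.99 → include.
Rate on top 2: 56.29. mussels: 113 > 56.29 → include.
Optimal diet: abalone, turban snails, mussels — 3 of 3 types.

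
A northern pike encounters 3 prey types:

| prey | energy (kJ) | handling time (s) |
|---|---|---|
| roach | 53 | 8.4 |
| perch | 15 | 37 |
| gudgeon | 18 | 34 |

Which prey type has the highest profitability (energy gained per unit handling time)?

In descending order of E/h:
roach: 53/8.4 = 6.31 kJ/s
gudgeon: 18/34 = 0.529 kJ/s
perch: 15/37 = 0.405 kJ/s

roach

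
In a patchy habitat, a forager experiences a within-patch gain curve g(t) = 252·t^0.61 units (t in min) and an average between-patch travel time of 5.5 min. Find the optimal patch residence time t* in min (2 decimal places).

8.60 min

By the marginal value theorem, leave when the instantaneous gain rate g'(t) equals the habitat-wide average g(t)/(T + t).
g'(t) = 0.61·252·t^-0.39. Setting 0.61·252·t^-0.39 = 252·t^0.61/(5.5+t) gives 0.61(5.5+t) = t, so 0.39·t = 0.61×5.5.
t* = 0.61×5.5/0.39 = 8.603 min.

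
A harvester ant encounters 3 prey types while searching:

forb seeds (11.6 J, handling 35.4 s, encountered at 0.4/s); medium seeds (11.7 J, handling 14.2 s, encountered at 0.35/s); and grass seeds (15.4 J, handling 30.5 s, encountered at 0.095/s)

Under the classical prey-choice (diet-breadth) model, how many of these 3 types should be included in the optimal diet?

Profitabilities (E/h, J/s): medium seeds 0.824, grass seeds 0.505, forb seeds 0.328. Add prey in this order while the next type's profitability exceeds the intake rate on those already taken.
Rate on top 1: 0.6859. grass seeds: 0.505 < 0.6859 → exclude; stop.
Optimal diet: medium seeds — 1 of 3 types.

1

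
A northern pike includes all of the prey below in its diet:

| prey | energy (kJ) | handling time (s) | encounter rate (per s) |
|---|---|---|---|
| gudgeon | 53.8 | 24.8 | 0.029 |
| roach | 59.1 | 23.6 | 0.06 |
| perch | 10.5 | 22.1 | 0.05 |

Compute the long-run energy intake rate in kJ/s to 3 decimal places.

1.328 kJ/s

R = Σλ_iE_i / (1 + Σλ_ih_i)
Numerator: 0.029×53.8 + 0.06×59.1 + 0.05×10.5 = 5.631
Denominator: 1 + 0.029×24.8 + 0.06×23.6 + 0.05×22.1 = 4.24
R = 5.631/4.24 = 1.328 kJ/s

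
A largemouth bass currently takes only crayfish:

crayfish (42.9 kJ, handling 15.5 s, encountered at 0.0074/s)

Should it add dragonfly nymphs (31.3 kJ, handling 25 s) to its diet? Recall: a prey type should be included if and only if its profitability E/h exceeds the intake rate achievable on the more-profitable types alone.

Yes

Current rate: (0.0074×42.9)/(1 + 0.0074×15.5) = 0.2848 kJ/s.
dragonfly nymphs: E/h = 31.3/25 = 1.252 kJ/s.
Since 1.252 > R, including dragonfly nymphs increases the long-run rate.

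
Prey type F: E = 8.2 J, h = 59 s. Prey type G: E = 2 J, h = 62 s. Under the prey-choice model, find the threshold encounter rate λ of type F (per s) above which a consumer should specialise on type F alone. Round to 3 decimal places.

0.005 per s

The zero-one rule: include type G iff E₂/h₂ > λE₁/(1+λh₁). Equality gives the switch point.
λE₁h₂ = E₂ + λE₂h₁ ⇒ λ = E₂/(E₁h₂ − E₂h₁) = 2/(508.4 − 118) = 0.005123 per s.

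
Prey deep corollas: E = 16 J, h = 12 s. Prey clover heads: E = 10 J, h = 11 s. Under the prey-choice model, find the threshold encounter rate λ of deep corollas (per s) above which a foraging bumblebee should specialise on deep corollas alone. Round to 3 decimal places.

The zero-one rule: include clover heads iff E₂/h₂ > λE₁/(1+λh₁). Equality gives the switch point.
λE₁h₂ = E₂ + λE₂h₁ ⇒ λ = E₂/(E₁h₂ − E₂h₁) = 10/(176 − 120) = 0.1786 per s.

0.179 per s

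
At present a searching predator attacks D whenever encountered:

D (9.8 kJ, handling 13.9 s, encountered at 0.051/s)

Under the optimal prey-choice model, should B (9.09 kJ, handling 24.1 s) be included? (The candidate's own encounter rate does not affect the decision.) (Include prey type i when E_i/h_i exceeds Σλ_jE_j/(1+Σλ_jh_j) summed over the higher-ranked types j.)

Current rate: (0.051×9.8)/(1 + 0.051×13.9) = 0.2925 kJ/s.
B: E/h = 9.09/24.1 = 0.3772 kJ/s.
Since 0.3772 > R, including B increases the long-run rate.

Yes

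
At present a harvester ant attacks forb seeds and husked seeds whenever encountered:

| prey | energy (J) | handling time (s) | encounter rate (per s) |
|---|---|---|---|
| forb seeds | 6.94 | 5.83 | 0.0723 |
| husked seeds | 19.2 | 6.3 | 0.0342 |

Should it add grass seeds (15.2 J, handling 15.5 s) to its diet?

Yes

Intake rate on the current diet: R = (0.0723×6.94 + 0.0342×19.2) / (1 + 0.0723×5.83 + 0.0342×6.3) = 1.158/1.637 = 0.7077 J/s.
Profitability of grass seeds: 15.2/15.5 = 0.9806 J/s.
0.9806 > 0.7077, so adding grass seeds raises the average — include it.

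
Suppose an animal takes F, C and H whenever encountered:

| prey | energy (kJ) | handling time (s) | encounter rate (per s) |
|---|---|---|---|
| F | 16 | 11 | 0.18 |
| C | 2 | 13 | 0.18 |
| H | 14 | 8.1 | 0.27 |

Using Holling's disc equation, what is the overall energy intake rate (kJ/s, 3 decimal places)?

Energy encountered per unit search time: 0.18×16 + 0.18×2 + 0.27×14 = 7.02 kJ/s.
Handling time per unit search time: 0.18×11 + 0.18×13 + 0.27×8.1 = 6.507.
Rate = 7.02/(1 + 6.507) = 0.9351 kJ/s.

0.935 kJ/s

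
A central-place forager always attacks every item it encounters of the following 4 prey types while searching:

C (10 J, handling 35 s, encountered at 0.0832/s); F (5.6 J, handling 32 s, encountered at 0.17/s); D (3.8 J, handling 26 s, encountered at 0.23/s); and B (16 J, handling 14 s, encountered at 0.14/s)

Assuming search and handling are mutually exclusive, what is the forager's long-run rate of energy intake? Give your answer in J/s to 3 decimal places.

0.283 J/s

Energy encountered per unit search time: 0.0832×10 + 0.17×5.6 + 0.23×3.8 + 0.14×16 = 4.898 J/s.
Handling time per unit search time: 0.0832×35 + 0.17×32 + 0.23×26 + 0.14×14 = 16.29.
Rate = 4.898/(1 + 16.29) = 0.2833 J/s.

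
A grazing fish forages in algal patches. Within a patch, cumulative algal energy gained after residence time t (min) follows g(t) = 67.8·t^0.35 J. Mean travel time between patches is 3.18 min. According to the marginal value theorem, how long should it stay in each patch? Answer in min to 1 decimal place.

Maximise g(t)/(T+t): set derivative to zero → g'(t)(T+t) = g(t).
g'(t) = 0.35·67.8·t^-0.65. Setting 0.35·67.8·t^-0.65 = 67.8·t^0.35/(3.18+t) gives 0.35(3.18+t) = t, so 0.65·t = 0.35×3.18.
t* = 0.35×3.18/0.65 = 1.712 min.

1.7 min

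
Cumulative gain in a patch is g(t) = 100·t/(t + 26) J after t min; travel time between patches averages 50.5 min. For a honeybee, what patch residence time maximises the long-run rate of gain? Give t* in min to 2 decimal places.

Maximise g(t)/(T+t): set derivative to zero → g'(t)(T+t) = g(t).
g'(t) = 100·26/(t + 26)². Setting 100·26/(t+26)² = 100t/[(t+26)(50.5+t)] gives 26(50.5+t) = t(t+26), so t² = 26×50.5 = 1313.
t* = √1313 = 36.24 min.

36.24 min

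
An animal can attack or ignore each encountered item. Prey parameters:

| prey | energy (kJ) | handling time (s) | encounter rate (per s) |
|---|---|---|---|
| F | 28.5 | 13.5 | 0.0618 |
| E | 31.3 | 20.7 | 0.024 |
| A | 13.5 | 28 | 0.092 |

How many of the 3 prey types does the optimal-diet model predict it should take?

2

Profitabilities (E/h, kJ/s): F 2.11, E 1.51, A 0.482. Add prey in this order while the next type's profitability exceeds the intake rate on those already taken.
Rate on top 1: 0.9602. E: 1.51 > 0.9602 → include.
Rate on top 2: 1.078. A: 0.482 < 1.078 → exclude; stop.
Optimal diet: F, E — 2 of 3 types.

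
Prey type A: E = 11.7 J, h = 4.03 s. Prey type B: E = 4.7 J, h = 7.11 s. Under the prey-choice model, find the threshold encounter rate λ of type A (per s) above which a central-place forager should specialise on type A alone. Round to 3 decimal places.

Drop type B once their profitability E₂/h₂ falls below the rate achievable on type A alone: E₂/h₂ = λE₁/(1 + λh₁).
Solve for λ: λE₁h₂ = E₂(1 + λh₁) → λ(E₁h₂ − E₂h₁) = E₂ → λ = E₂/(E₁h₂ − E₂h₁).
λ = 4.7/(11.7×7.11 − 4.7×4.03) = 4.7/64.25 = 0.07316 per s.

0.073 per s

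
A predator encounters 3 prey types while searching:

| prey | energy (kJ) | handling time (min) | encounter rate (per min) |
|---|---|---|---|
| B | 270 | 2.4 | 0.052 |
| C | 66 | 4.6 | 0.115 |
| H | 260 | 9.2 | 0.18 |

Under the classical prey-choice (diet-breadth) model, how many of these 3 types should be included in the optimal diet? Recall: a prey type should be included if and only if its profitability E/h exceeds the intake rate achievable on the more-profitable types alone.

2

E/h in descending order: B 112, H 28.3, C 14.3 kJ/min. The optimal diet is the largest prefix of this list for which every included type satisfies E_i/h_i > R on the types above it.
Rate on top 1: 12.48. H: 28.3 > 12.48 → include.
Rate on top 2: 21.88. C: 14.3 < 21.88 → exclude; stop.
Optimal diet: B, H — 2 of 3 types.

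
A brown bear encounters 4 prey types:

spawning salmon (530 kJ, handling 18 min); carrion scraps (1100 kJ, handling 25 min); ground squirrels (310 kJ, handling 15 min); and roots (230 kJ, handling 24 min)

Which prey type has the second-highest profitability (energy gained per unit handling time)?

spawning salmon

Profitability E/h (kJ/min): spawning salmon = 530/18 = 29.4, carrion scraps = 1100/25 = 44, ground squirrels = 310/15 = 20.7, roots = 230/24 = 9.58.
Ranked: carrion scraps > spawning salmon > ground squirrels > roots.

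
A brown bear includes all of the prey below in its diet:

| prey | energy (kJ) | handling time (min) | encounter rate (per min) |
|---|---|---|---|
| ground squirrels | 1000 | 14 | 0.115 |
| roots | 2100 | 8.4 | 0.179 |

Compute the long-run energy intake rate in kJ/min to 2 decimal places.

Energy encountered per unit search time: 0.115×1000 + 0.179×2100 = 490.9 kJ/min.
Handling time per unit search time: 0.115×14 + 0.179×8.4 = 3.114.
Rate = 490.9/(1 + 3.114) = 119.3 kJ/min.

119.34 kJ/min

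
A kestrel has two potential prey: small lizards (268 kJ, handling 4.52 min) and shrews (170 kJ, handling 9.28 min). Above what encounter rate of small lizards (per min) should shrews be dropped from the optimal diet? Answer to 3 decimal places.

0.099 per min

Drop shrews once their profitability E₂/h₂ falls below the rate achievable on small lizards alone: E₂/h₂ = λE₁/(1 + λh₁).
Solve for λ: λE₁h₂ = E₂(1 + λh₁) → λ(E₁h₂ − E₂h₁) = E₂ → λ = E₂/(E₁h₂ − E₂h₁).
λ = 170/(268×9.28 − 170×4.52) = 170/1719 = 0.09892 per min.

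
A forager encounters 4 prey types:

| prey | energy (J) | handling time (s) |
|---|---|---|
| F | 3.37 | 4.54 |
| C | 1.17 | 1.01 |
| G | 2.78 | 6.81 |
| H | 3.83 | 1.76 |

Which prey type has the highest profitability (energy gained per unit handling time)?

Profitability E/h (J/s): F = 3.37/4.54 = 0.742, C = 1.17/1.01 = 1.16, G = 2.78/6.81 = 0.408, H = 3.83/1.76 = 2.18.
Ranked: H > C > F > G.

H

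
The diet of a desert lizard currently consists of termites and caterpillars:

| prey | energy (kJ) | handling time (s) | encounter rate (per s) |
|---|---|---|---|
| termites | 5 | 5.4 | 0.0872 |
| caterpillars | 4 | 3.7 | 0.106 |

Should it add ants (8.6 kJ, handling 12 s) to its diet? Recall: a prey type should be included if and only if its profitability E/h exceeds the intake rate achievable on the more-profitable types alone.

Yes

Intake rate on the current diet: R = (0.0872×5 + 0.106×4) / (1 + 0.0872×5.4 + 0.106×3.7) = 0.86/1.863 = 0.4616 kJ/s.
Profitability of ants: 8.6/12 = 0.7167 kJ/s.
Since 0.7167 > R, including ants increases the long-run rate.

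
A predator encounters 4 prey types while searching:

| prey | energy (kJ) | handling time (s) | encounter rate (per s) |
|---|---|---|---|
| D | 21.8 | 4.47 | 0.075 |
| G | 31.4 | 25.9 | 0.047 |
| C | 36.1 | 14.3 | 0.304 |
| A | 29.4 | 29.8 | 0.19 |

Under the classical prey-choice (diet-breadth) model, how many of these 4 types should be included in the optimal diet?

2

Profitabilities (E/h, kJ/s): D 4.88, C 2.52, G 1.21, A 0.987. Add prey in this order while the next type's profitability exceeds the intake rate on those already taken.
Rate on top 1: 1.224. C: 2.52 > 1.224 → include.
Rate on top 2: 2.219. G: 1.21 < 2.219 → exclude; stop.
Optimal diet: D, C — 2 of 4 types.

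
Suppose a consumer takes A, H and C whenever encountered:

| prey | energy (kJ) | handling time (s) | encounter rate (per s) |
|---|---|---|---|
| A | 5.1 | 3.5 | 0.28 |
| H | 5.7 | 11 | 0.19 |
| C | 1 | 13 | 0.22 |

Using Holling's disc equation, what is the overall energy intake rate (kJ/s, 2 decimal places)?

0.39 kJ/s

R = (0.28×5.1 + 0.19×5.7 + 0.22×1) / (1 + 0.28×3.5 + 0.19×11 + 0.22×13) = 2.731/6.93 = 0.3941 kJ/s.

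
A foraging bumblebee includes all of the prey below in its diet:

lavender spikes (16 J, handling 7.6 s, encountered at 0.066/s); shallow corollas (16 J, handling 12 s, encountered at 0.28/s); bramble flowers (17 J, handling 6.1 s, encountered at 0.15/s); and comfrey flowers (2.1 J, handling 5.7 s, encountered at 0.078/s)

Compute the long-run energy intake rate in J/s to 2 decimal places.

1.33 J/s

R = (0.066×16 + 0.28×16 + 0.15×17 + 0.078×2.1) / (1 + 0.066×7.6 + 0.28×12 + 0.15×6.1 + 0.078×5.7) = 8.25/6.221 = 1.326 J/s.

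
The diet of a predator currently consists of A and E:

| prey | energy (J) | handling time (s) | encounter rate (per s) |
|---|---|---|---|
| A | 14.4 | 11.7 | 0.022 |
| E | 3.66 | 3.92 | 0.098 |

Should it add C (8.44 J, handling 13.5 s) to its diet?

Yes

On A and E alone, R = ΣλE/(1+Σλh) = 0.6755/1.642 = 0.4115 J/s.
Profitability of C: 8.44/13.5 = 0.6252 J/s.
Since 0.6252 > R, including C increases the long-run rate.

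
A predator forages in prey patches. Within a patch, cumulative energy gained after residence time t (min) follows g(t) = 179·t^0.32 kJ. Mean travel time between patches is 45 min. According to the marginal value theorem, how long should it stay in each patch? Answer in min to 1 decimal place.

Optimal t* satisfies g'(t*) = g(t*)/(T + t*).
g'(t) = 0.32·179·t^-0.68. Setting 0.32·179·t^-0.68 = 179·t^0.32/(45+t) gives 0.32(45+t) = t, so 0.68·t = 0.32×45.
t* = 0.32×45/0.68 = 21.18 min.

21.2 min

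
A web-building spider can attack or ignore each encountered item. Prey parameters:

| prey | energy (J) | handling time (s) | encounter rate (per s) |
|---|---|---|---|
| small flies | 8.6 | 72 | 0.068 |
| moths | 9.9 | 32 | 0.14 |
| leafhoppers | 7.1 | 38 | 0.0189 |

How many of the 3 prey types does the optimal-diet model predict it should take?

1

Rank by E/h (J/s): moths 0.309, leafhoppers 0.187, small flies 0.119. Include each in turn until the next type's E/h falls below the running intake rate.
Rate on top 1: 0.2529. leafhoppers: 0.187 < 0.2529 → exclude; stop.
Optimal diet: moths — 1 of 3 types.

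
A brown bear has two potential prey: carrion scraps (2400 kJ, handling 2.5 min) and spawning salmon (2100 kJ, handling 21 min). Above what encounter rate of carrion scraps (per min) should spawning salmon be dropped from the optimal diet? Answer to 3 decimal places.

The zero-one rule: include spawning salmon iff E₂/h₂ > λE₁/(1+λh₁). Equality gives the switch point.
λE₁h₂ = E₂ + λE₂h₁ ⇒ λ = E₂/(E₁h₂ − E₂h₁) = 2100/(5.04e+04 − 5250) = 0.04651 per min.

0.047 per min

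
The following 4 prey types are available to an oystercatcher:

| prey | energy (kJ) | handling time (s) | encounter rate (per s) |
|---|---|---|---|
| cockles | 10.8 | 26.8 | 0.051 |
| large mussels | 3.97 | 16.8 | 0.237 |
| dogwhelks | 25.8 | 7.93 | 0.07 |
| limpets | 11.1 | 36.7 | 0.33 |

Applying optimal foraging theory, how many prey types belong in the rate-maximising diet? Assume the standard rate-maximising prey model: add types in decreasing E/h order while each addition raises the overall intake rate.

Rank by E/h (kJ/s): dogwhelks 3.25, cockles 0.403, limpets 0.302, large mussels 0.236. Include each in turn until the next type's E/h falls below the running intake rate.
Rate on top 1: 1.161. cockles: 0.403 < 1.161 → exclude; stop.
Optimal diet: dogwhelks — 1 of 4 types.

1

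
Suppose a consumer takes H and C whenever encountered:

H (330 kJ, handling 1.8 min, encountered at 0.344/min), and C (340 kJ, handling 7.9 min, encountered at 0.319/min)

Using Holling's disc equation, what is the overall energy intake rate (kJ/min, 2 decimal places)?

R = (0.344×330 + 0.319×340) / (1 + 0.344×1.8 + 0.319×7.9) = 222/4.139 = 53.63 kJ/min.

53.63 kJ/min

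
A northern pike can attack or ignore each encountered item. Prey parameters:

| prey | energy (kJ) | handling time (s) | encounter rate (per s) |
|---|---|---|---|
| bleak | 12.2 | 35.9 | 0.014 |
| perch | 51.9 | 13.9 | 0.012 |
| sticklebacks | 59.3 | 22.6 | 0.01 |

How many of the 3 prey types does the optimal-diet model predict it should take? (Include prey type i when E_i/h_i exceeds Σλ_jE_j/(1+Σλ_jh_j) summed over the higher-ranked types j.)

2

Profitabilities (E/h, kJ/s): perch 3.73, sticklebacks 2.62, bleak 0.34. Add prey in this order while the next type's profitability exceeds the intake rate on those already taken.
Rate on top 1: 0.5338. sticklebacks: 2.62 > 0.5338 → include.
Rate on top 2: 0.8729. bleak: 0.34 < 0.8729 → exclude; stop.
Optimal diet: perch, sticklebacks — 2 of 3 types.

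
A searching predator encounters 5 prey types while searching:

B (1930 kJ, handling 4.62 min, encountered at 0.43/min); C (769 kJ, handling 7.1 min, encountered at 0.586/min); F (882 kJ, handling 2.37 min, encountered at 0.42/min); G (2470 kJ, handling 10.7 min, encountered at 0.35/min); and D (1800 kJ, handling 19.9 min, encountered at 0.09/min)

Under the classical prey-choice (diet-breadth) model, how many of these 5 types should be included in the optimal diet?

Profitabilities (E/h, kJ/min): B 418, F 372, G 231, C 108, D 90.5. Add prey in this order while the next type's profitability exceeds the intake rate on those already taken.
Rate on top 1: 277.9. F: 372 > 277.9 → include.
Rate on top 2: 301.4. G: 231 < 301.4 → exclude; stop.
Optimal diet: B, F — 2 of 5 types.

2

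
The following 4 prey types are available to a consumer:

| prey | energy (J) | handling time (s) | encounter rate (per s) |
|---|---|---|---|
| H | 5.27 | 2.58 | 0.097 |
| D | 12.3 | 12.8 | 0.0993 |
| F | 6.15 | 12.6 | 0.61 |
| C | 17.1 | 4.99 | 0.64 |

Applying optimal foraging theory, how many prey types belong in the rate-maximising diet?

1

E/h in descending order: C 3.43, H 2.04, D 0.961, F 0.488 J/s. The optimal diet is the largest prefix of this list for which every included type satisfies E_i/h_i > R on the types above it.
Rate on top 1: 2.61. H: 2.04 < 2.61 → exclude; stop.
Optimal diet: C — 1 of 4 types.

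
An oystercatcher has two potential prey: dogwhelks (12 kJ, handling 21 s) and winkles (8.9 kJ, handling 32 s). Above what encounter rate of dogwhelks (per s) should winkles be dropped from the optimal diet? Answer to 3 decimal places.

At the threshold, the rate on dogwhelks alone equals the profitability of winkles: λ·12/(1 + λ·21) = 8.9/32 = 0.2781.
Rearranging, λ(12 − 0.2781×21) = 0.2781, so λ = 0.2781/6.159 = 0.04515 per s.

0.045 per s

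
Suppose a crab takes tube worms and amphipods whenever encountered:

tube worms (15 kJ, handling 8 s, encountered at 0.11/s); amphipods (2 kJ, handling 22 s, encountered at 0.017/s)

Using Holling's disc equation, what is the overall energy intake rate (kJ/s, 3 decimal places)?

0.747 kJ/s

R = (0.11×15 + 0.017×2) / (1 + 0.11×8 + 0.017×22) = 1.684/2.254 = 0.7471 kJ/s.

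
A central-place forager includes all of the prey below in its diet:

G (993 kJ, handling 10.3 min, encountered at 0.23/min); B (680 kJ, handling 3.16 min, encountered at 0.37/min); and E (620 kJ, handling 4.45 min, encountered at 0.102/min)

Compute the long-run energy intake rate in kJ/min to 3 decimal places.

R = (0.23×993 + 0.37×680 + 0.102×620) / (1 + 0.23×10.3 + 0.37×3.16 + 0.102×4.45) = 543.2/4.992 = 108.8 kJ/min.

108.818 kJ/min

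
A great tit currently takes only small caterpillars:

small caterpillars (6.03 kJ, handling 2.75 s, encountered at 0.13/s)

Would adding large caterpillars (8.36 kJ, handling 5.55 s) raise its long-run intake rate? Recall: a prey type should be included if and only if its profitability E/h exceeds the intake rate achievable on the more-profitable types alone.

Yes

Intake rate on the current diet: R = (0.13×6.03) / (1 + 0.13×2.75) = 0.7839/1.357 = 0.5775 kJ/s.
large caterpillars: E/h = 8.36/5.55 = 1.506 kJ/s.
Since 1.506 > R, including large caterpillars increases the long-run rate.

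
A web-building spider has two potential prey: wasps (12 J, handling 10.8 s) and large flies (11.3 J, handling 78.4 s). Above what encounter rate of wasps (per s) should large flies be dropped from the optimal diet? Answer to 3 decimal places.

The zero-one rule: include large flies iff E₂/h₂ > λE₁/(1+λh₁). Equality gives the switch point.
λE₁h₂ = E₂ + λE₂h₁ ⇒ λ = E₂/(E₁h₂ − E₂h₁) = 11.3/(940.8 − 122) = 0.0138 per s.

0.014 per s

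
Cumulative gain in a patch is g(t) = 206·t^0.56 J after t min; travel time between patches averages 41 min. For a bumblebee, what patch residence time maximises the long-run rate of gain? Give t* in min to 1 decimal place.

52.2 min

By the marginal value theorem, leave when the instantaneous gain rate g'(t) equals the habitat-wide average g(t)/(T + t).
g'(t) = 0.56·206·t^-0.44. Setting 0.56·206·t^-0.44 = 206·t^0.56/(41+t) gives 0.56(41+t) = t, so 0.44·t = 0.56×41.
t* = 0.56×41/0.44 = 52.18 min.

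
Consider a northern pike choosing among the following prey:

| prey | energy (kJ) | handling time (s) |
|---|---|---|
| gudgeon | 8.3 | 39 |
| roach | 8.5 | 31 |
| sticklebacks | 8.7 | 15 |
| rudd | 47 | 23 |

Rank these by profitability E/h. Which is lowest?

In descending order of E/h:
rudd: 47/23 = 2.04 kJ/s
sticklebacks: 8.7/15 = 0.58 kJ/s
roach: 8.5/31 = 0.274 kJ/s
gudgeon: 8.3/39 = 0.213 kJ/s

gudgeon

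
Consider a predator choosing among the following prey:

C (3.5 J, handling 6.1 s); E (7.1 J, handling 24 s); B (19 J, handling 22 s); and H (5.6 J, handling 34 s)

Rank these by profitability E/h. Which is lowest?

In descending order of E/h:
B: 19/22 = 0.864 J/s
C: 3.5/6.1 = 0.574 J/s
E: 7.1/24 = 0.296 J/s
H: 5.6/34 = 0.165 J/s

H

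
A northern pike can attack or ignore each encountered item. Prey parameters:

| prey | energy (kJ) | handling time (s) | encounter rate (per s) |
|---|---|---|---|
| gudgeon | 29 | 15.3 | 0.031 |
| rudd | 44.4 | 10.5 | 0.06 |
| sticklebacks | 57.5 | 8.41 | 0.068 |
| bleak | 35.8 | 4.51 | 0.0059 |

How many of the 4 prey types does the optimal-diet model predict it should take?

Profitabilities (E/h, kJ/s): bleak 7.94, sticklebacks 6.84, rudd 4.23, gudgeon 1.9. Add prey in this order while the next type's profitability exceeds the intake rate on those already taken.
Rate on top 1: 0.2057. sticklebacks: 6.84 > 0.2057 → include.
Rate on top 2: 2.578. rudd: 4.23 > 2.578 → include.
Rate on top 3: 3.045. gudgeon: 1.9 < 3.045 → exclude; stop.
Optimal diet: bleak, sticklebacks, rudd — 3 of 4 types.

3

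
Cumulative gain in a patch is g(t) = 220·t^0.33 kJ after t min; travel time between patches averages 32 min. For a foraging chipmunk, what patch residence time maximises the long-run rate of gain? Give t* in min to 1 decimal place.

15.8 min

Optimal t* satisfies g'(t*) = g(t*)/(T + t*).
g'(t) = 0.33·220·t^-0.67. Setting 0.33·220·t^-0.67 = 220·t^0.33/(32+t) gives 0.33(32+t) = t, so 0.67·t = 0.33×32.
t* = 0.33×32/0.67 = 15.76 min.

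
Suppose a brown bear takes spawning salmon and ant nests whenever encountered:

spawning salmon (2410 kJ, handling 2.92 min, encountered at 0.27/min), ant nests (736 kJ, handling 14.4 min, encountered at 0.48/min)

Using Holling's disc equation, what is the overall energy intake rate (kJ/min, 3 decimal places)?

R = Σλ_iE_i / (1 + Σλ_ih_i)
Numerator: 0.27×2410 + 0.48×736 = 1004
Denominator: 1 + 0.27×2.92 + 0.48×14.4 = 8.7
R = 1004/8.7 = 115.4 kJ/min

115.395 kJ/min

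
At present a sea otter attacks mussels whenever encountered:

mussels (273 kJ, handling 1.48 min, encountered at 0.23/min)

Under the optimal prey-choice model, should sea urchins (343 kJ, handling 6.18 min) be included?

Current rate: (0.23×273)/(1 + 0.23×1.48) = 46.84 kJ/min.
Profitability of sea urchins: 343/6.18 = 55.5 kJ/min.
Since 55.5 > R, including sea urchins increases the long-run rate.

Yes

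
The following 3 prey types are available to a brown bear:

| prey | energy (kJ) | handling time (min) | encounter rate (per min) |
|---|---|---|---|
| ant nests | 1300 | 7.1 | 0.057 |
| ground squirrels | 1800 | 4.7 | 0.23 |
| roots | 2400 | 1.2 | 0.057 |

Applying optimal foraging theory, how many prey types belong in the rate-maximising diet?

2

Profitabilities (E/h, kJ/min): roots 2e+03, ground squirrels 383, ant nests 183. Add prey in this order while the next type's profitability exceeds the intake rate on those already taken.
Rate on top 1: 128. ground squirrels: 383 > 128 → include.
Rate on top 2: 256.3. ant nests: 183 < 256.3 → exclude; stop.
Optimal diet: roots, ground squirrels — 2 of 3 types.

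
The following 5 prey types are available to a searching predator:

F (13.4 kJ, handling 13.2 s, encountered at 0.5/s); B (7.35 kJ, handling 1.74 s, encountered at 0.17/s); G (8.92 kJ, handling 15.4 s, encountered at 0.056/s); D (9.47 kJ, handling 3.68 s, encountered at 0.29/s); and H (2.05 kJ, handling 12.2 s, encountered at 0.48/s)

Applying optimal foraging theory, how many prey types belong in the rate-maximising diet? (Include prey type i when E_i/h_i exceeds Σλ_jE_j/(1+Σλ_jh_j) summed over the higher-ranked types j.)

2

E/h in descending order: B 4.22, D 2.57, F 1.02, G 0.579, H 0.168 kJ/s. The optimal diet is the largest prefix of this list for which every included type satisfies E_i/h_i > R on the types above it.
Rate on top 1: 0.9643. D: 2.57 > 0.9643 → include.
Rate on top 2: 1.691. F: 1.02 < 1.691 → exclude; stop.
Optimal diet: B, D — 2 of 5 types.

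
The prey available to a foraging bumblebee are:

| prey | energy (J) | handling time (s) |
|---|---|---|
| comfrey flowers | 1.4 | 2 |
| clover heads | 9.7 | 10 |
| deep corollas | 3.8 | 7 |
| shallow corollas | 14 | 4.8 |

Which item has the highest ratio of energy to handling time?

Profitability E/h (J/s): comfrey flowers = 1.4/2 = 0.7, clover heads = 9.7/10 = 0.97, deep corollas = 3.8/7 = 0.543, shallow corollas = 14/4.8 = 2.92.
Ranked: shallow corollas > clover heads > comfrey flowers > deep corollas.

shallow corollas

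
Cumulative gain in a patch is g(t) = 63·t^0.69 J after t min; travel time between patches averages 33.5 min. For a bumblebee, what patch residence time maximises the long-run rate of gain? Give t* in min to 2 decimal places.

74.56 min

By the marginal value theorem, leave when the instantaneous gain rate g'(t) equals the habitat-wide average g(t)/(T + t).
g'(t) = 0.69·63·t^-0.31. Setting 0.69·63·t^-0.31 = 63·t^0.69/(33.5+t) gives 0.69(33.5+t) = t, so 0.31·t = 0.69×33.5.
t* = 0.69×33.5/0.31 = 74.56 min.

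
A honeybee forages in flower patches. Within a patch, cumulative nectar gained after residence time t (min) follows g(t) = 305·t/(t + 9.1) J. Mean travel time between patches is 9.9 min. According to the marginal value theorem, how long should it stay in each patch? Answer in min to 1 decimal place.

9.5 min

Optimal t* satisfies g'(t*) = g(t*)/(T + t*).
g'(t) = 305·9.1/(t + 9.1)². Setting 305·9.1/(t+9.1)² = 305t/[(t+9.1)(9.9+t)] gives 9.1(9.9+t) = t(t+9.1), so t² = 9.1×9.9 = 90.09.
t* = √90.09 = 9.492 min.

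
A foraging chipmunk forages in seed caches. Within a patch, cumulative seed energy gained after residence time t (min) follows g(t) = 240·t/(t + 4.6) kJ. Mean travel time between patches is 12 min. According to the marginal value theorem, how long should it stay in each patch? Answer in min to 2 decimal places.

Optimal t* satisfies g'(t*) = g(t*)/(T + t*).
g'(t) = 240·4.6/(t + 4.6)². Setting 240·4.6/(t+4.6)² = 240t/[(t+4.6)(12+t)] gives 4.6(12+t) = t(t+4.6), so t² = 4.6×12 = 55.2.
t* = √55.2 = 7.43 min.

7.43 min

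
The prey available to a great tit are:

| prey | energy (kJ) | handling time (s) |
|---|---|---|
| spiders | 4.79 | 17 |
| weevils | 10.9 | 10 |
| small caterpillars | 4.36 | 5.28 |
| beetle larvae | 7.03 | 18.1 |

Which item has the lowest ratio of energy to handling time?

spiders

Profitability E/h (kJ/s): spiders = 4.79/17 = 0.282, weevils = 10.9/10 = 1.09, small caterpillars = 4.36/5.28 = 0.826, beetle larvae = 7.03/18.1 = 0.388.
Ranked: weevils > small caterpillars > beetle larvae > spiders.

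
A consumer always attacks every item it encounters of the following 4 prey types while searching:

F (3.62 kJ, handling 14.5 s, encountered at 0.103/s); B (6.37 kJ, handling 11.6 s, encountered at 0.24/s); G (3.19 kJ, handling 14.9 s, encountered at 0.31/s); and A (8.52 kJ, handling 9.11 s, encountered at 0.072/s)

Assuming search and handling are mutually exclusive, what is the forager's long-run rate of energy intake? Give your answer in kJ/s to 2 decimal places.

0.33 kJ/s

Energy encountered per unit search time: 0.103×3.62 + 0.24×6.37 + 0.31×3.19 + 0.072×8.52 = 3.504 kJ/s.
Handling time per unit search time: 0.103×14.5 + 0.24×11.6 + 0.31×14.9 + 0.072×9.11 = 9.552.
Rate = 3.504/(1 + 9.552) = 0.3321 kJ/s.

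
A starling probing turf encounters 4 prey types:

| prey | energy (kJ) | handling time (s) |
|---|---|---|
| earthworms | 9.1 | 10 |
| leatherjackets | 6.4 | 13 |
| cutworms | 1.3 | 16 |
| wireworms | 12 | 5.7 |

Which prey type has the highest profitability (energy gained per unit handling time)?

In descending order of E/h:
wireworms: 12/5.7 = 2.11 kJ/s
earthworms: 9.1/10 = 0.91 kJ/s
leatherjackets: 6.4/13 = 0.492 kJ/s
cutworms: 1.3/16 = 0.0813 kJ/s

wireworms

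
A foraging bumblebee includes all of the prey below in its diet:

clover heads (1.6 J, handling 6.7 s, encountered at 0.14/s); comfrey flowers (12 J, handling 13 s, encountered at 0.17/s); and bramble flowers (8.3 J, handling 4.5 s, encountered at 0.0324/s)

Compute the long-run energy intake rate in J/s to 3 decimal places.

0.590 J/s

R = Σλ_iE_i / (1 + Σλ_ih_i)
Numerator: 0.14×1.6 + 0.17×12 + 0.0324×8.3 = 2.533
Denominator: 1 + 0.14×6.7 + 0.17×13 + 0.0324×4.5 = 4.294
R = 2.533/4.294 = 0.5899 J/s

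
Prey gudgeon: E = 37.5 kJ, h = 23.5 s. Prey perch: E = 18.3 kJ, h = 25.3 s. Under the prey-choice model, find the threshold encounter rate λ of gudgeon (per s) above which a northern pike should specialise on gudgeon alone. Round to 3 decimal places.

At the threshold, the rate on gudgeon alone equals the profitability of perch: λ·37.5/(1 + λ·23.5) = 18.3/25.3 = 0.7233.
Rearranging, λ(37.5 − 0.7233×23.5) = 0.7233, so λ = 0.7233/20.5 = 0.03528 per s.

0.035 per s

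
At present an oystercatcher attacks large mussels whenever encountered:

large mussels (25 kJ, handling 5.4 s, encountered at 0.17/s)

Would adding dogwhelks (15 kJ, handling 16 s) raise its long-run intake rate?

No

On large mussels alone, R = ΣλE/(1+Σλh) = 4.25/1.918 = 2.216 kJ/s.
Profitability of dogwhelks: 15/16 = 0.9375 kJ/s.
Since 0.9375 < R, time spent handling dogwhelks is better spent searching.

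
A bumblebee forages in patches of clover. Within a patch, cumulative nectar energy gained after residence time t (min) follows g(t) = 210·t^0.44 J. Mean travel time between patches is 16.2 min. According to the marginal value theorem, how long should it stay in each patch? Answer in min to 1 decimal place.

12.7 min

By the marginal value theorem, leave when the instantaneous gain rate g'(t) equals the habitat-wide average g(t)/(T + t).
g'(t) = 0.44·210·t^-0.56. Setting 0.44·210·t^-0.56 = 210·t^0.44/(16.2+t) gives 0.44(16.2+t) = t, so 0.56·t = 0.44×16.2.
t* = 0.44×16.2/0.56 = 12.73 min.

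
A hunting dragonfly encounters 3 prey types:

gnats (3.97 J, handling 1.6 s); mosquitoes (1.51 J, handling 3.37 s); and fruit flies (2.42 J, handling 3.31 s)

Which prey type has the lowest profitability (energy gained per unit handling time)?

mosquitoes

Profitability E/h (J/s): gnats = 3.97/1.6 = 2.48, mosquitoes = 1.51/3.37 = 0.448, fruit flies = 2.42/3.31 = 0.731.
Ranked: gnats > fruit flies > mosquitoes.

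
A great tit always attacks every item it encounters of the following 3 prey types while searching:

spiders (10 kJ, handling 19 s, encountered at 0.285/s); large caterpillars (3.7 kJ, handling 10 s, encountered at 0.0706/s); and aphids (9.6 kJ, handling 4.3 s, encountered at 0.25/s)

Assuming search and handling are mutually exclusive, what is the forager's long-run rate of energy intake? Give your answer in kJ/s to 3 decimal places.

0.672 kJ/s

R = Σλ_iE_i / (1 + Σλ_ih_i)
Numerator: 0.285×10 + 0.0706×3.7 + 0.25×9.6 = 5.511
Denominator: 1 + 0.285×19 + 0.0706×10 + 0.25×4.3 = 8.196
R = 5.511/8.196 = 0.6724 kJ/s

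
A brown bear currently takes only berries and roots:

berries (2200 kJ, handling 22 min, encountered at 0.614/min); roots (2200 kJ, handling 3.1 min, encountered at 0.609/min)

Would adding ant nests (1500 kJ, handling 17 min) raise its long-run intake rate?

On berries and roots alone, R = ΣλE/(1+Σλh) = 2691/16.4 = 164.1 kJ/min.
ant nests: E/h = 1500/17 = 88.24 kJ/min.
88.24 < 164.1, so adding ant nests would lower the average — exclude it.

No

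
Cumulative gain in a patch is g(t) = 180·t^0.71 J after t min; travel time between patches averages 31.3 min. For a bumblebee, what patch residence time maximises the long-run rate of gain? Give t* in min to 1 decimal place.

76.6 min

By the marginal value theorem, leave when the instantaneous gain rate g'(t) equals the habitat-wide average g(t)/(T + t).
g'(t) = 0.71·180·t^-0.29. Setting 0.71·180·t^-0.29 = 180·t^0.71/(31.3+t) gives 0.71(31.3+t) = t, so 0.29·t = 0.71×31.3.
t* = 0.71×31.3/0.29 = 76.63 min.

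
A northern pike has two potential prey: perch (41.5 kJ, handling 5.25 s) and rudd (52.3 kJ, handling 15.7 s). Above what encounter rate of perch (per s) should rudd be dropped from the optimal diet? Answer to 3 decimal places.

0.139 per s

Drop rudd once their profitability E₂/h₂ falls below the rate achievable on perch alone: E₂/h₂ = λE₁/(1 + λh₁).
Solve for λ: λE₁h₂ = E₂(1 + λh₁) → λ(E₁h₂ − E₂h₁) = E₂ → λ = E₂/(E₁h₂ − E₂h₁).
λ = 52.3/(41.5×15.7 − 52.3×5.25) = 52.3/377 = 0.1387 per s.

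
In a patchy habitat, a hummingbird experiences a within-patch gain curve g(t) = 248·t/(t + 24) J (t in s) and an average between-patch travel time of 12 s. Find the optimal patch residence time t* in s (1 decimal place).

17.0 s

Optimal t* satisfies g'(t*) = g(t*)/(T + t*).
g'(t) = 248·24/(t + 24)². Setting 248·24/(t+24)² = 248t/[(t+24)(12+t)] gives 24(12+t) = t(t+24), so t² = 24×12 = 288.
t* = √288 = 16.97 s.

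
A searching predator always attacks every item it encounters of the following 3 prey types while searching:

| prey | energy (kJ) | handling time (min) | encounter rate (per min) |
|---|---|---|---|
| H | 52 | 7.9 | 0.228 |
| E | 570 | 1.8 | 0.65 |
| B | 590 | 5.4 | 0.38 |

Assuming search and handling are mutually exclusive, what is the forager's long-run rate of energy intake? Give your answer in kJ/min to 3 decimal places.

Energy encountered per unit search time: 0.228×52 + 0.65×570 + 0.38×590 = 606.6 kJ/min.
Handling time per unit search time: 0.228×7.9 + 0.65×1.8 + 0.38×5.4 = 5.023.
Rate = 606.6/(1 + 5.023) = 100.7 kJ/min.

100.703 kJ/min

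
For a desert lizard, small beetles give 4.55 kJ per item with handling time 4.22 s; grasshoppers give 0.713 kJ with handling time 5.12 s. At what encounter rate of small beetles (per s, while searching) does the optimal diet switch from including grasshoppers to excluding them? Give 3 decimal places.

The zero-one rule: include grasshoppers iff E₂/h₂ > λE₁/(1+λh₁). Equality gives the switch point.
λE₁h₂ = E₂ + λE₂h₁ ⇒ λ = E₂/(E₁h₂ − E₂h₁) = 0.713/(23.3 − 3.009) = 0.03515 per s.

0.035 per s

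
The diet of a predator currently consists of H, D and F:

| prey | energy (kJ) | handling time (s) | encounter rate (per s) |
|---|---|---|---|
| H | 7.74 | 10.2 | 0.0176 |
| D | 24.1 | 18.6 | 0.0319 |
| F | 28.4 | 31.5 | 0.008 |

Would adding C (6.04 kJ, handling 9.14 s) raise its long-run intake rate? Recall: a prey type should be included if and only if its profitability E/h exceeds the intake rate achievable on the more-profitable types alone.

On H, D and F alone, R = ΣλE/(1+Σλh) = 1.132/2.025 = 0.5592 kJ/s.
C: E/h = 6.04/9.14 = 0.6608 kJ/s.
Since 0.6608 > R, including C increases the long-run rate.

Yes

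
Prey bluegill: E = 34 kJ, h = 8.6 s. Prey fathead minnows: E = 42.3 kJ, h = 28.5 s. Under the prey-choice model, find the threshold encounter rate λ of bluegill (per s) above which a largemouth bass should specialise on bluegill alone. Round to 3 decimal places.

0.070 per s

The zero-one rule: include fathead minnows iff E₂/h₂ > λE₁/(1+λh₁). Equality gives the switch point.
λE₁h₂ = E₂ + λE₂h₁ ⇒ λ = E₂/(E₁h₂ − E₂h₁) = 42.3/(969 − 363.8) = 0.06989 per s.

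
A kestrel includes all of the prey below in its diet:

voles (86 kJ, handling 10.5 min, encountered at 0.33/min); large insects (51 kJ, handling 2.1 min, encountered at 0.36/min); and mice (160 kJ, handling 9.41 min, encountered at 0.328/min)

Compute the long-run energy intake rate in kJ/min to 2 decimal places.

11.94 kJ/min

R = Σλ_iE_i / (1 + Σλ_ih_i)
Numerator: 0.33×86 + 0.36×51 + 0.328×160 = 99.22
Denominator: 1 + 0.33×10.5 + 0.36×2.1 + 0.328×9.41 = 8.307
R = 99.22/8.307 = 11.94 kJ/min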